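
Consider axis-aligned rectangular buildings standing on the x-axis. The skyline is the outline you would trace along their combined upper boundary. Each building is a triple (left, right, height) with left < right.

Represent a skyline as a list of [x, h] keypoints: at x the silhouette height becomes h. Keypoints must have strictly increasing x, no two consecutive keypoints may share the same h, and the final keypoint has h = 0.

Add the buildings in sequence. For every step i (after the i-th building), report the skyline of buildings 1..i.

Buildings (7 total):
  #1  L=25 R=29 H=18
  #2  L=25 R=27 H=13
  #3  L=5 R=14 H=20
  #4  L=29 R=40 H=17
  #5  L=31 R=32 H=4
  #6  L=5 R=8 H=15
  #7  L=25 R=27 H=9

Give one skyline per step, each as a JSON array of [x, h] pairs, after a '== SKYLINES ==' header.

== SKYLINES ==
[[25,18],[29,0]]
[[25,18],[29,0]]
[[5,20],[14,0],[25,18],[29,0]]
[[5,20],[14,0],[25,18],[29,17],[40,0]]
[[5,20],[14,0],[25,18],[29,17],[40,0]]
[[5,20],[14,0],[25,18],[29,17],[40,0]]
[[5,20],[14,0],[25,18],[29,17],[40,0]]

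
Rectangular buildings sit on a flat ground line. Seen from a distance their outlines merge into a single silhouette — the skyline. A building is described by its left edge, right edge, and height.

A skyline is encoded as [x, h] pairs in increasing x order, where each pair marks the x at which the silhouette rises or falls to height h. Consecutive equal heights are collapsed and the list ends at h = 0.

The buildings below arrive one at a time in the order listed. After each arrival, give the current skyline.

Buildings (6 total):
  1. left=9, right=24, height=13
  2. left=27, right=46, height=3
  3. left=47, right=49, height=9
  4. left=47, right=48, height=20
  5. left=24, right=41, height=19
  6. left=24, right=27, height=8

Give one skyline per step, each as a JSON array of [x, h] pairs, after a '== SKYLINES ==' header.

== SKYLINES ==
[[9,13],[24,0]]
[[9,13],[24,0],[27,3],[46,0]]
[[9,13],[24,0],[27,3],[46,0],[47,9],[49,0]]
[[9,13],[24,0],[27,3],[46,0],[47,20],[48,9],[49,0]]
[[9,13],[24,19],[41,3],[46,0],[47,20],[48,9],[49,0]]
[[9,13],[24,19],[41,3],[46,0],[47,20],[48,9],[49,0]]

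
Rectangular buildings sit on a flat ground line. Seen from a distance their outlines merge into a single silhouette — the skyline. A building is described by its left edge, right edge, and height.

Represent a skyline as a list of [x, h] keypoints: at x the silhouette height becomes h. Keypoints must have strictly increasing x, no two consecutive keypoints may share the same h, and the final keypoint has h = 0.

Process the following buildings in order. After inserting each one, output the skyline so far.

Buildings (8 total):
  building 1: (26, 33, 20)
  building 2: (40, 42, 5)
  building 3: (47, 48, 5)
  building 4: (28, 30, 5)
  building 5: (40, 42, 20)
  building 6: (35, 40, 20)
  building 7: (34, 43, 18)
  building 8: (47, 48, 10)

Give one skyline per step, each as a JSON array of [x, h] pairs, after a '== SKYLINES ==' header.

== SKYLINES ==
[[26,20],[33,0]]
[[26,20],[33,0],[40,5],[42,0]]
[[26,20],[33,0],[40,5],[42,0],[47,5],[48,0]]
[[26,20],[33,0],[40,5],[42,0],[47,5],[48,0]]
[[26,20],[33,0],[40,20],[42,0],[47,5],[48,0]]
[[26,20],[33,0],[35,20],[42,0],[47,5],[48,0]]
[[26,20],[33,0],[34,18],[35,20],[42,18],[43,0],[47,5],[48,0]]
[[26,20],[33,0],[34,18],[35,20],[42,18],[43,0],[47,10],[48,0]]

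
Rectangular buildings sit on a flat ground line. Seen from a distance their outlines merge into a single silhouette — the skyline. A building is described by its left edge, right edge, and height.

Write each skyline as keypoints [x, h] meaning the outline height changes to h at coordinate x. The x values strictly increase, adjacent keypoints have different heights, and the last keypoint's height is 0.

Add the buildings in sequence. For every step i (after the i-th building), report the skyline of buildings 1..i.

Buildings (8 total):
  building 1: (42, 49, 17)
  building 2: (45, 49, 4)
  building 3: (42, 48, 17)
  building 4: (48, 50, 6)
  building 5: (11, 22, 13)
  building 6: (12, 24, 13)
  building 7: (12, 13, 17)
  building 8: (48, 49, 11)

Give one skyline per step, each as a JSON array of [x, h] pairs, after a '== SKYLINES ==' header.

== SKYLINES ==
[[42,17],[49,0]]
[[42,17],[49,0]]
[[42,17],[49,0]]
[[42,17],[49,6],[50,0]]
[[11,13],[22,0],[42,17],[49,6],[50,0]]
[[11,13],[24,0],[42,17],[49,6],[50,0]]
[[11,13],[12,17],[13,13],[24,0],[42,17],[49,6],[50,0]]
[[11,13],[12,17],[13,13],[24,0],[42,17],[49,6],[50,0]]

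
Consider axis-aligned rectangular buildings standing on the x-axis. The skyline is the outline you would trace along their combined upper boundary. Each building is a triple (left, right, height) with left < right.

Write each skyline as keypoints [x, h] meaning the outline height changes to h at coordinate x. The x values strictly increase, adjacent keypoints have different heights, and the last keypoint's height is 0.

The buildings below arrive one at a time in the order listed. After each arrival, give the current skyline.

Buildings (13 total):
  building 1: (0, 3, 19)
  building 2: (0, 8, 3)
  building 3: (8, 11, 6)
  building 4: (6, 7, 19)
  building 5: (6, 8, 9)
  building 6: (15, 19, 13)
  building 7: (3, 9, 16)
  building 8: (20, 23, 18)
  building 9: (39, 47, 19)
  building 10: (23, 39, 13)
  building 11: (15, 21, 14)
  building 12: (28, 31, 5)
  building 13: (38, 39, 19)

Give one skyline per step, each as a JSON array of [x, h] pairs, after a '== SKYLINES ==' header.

== SKYLINES ==
[[0,19],[3,0]]
[[0,19],[3,3],[8,0]]
[[0,19],[3,3],[8,6],[11,0]]
[[0,19],[3,3],[6,19],[7,3],[8,6],[11,0]]
[[0,19],[3,3],[6,19],[7,9],[8,6],[11,0]]
[[0,19],[3,3],[6,19],[7,9],[8,6],[11,0],[15,13],[19,0]]
[[0,19],[3,16],[6,19],[7,16],[9,6],[11,0],[15,13],[19,0]]
[[0,19],[3,16],[6,19],[7,16],[9,6],[11,0],[15,13],[19,0],[20,18],[23,0]]
[[0,19],[3,16],[6,19],[7,16],[9,6],[11,0],[15,13],[19,0],[20,18],[23,0],[39,19],[47,0]]
[[0,19],[3,16],[6,19],[7,16],[9,6],[11,0],[15,13],[19,0],[20,18],[23,13],[39,19],[47,0]]
[[0,19],[3,16],[6,19],[7,16],[9,6],[11,0],[15,14],[20,18],[23,13],[39,19],[47,0]]
[[0,19],[3,16],[6,19],[7,16],[9,6],[11,0],[15,14],[20,18],[23,13],[39,19],[47,0]]
[[0,19],[3,16],[6,19],[7,16],[9,6],[11,0],[15,14],[20,18],[23,13],[38,19],[47,0]]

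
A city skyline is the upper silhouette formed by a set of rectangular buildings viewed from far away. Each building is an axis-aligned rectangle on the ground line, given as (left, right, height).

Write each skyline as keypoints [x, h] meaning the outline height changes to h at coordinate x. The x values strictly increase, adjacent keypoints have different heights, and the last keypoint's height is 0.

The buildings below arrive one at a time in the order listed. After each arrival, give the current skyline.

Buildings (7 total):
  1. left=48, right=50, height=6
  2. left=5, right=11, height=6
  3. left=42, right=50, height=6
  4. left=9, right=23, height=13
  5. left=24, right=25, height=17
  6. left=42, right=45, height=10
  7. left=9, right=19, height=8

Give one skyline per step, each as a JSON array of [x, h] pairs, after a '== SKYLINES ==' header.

== SKYLINES ==
[[48,6],[50,0]]
[[5,6],[11,0],[48,6],[50,0]]
[[5,6],[11,0],[42,6],[50,0]]
[[5,6],[9,13],[23,0],[42,6],[50,0]]
[[5,6],[9,13],[23,0],[24,17],[25,0],[42,6],[50,0]]
[[5,6],[9,13],[23,0],[24,17],[25,0],[42,10],[45,6],[50,0]]
[[5,6],[9,13],[23,0],[24,17],[25,0],[42,10],[45,6],[50,0]]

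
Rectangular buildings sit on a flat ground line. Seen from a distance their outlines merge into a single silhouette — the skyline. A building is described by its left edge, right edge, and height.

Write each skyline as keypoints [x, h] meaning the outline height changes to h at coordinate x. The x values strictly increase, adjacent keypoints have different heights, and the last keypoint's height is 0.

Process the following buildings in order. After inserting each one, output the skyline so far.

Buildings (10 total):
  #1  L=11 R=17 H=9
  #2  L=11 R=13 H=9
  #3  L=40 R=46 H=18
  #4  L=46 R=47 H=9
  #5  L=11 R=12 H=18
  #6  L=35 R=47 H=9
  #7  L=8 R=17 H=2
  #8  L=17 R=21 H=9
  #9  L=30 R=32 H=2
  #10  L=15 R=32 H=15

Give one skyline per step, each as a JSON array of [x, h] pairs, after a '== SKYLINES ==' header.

== SKYLINES ==
[[11,9],[17,0]]
[[11,9],[17,0]]
[[11,9],[17,0],[40,18],[46,0]]
[[11,9],[17,0],[40,18],[46,9],[47,0]]
[[11,18],[12,9],[17,0],[40,18],[46,9],[47,0]]
[[11,18],[12,9],[17,0],[35,9],[40,18],[46,9],[47,0]]
[[8,2],[11,18],[12,9],[17,0],[35,9],[40,18],[46,9],[47,0]]
[[8,2],[11,18],[12,9],[21,0],[35,9],[40,18],[46,9],[47,0]]
[[8,2],[11,18],[12,9],[21,0],[30,2],[32,0],[35,9],[40,18],[46,9],[47,0]]
[[8,2],[11,18],[12,9],[15,15],[32,0],[35,9],[40,18],[46,9],[47,0]]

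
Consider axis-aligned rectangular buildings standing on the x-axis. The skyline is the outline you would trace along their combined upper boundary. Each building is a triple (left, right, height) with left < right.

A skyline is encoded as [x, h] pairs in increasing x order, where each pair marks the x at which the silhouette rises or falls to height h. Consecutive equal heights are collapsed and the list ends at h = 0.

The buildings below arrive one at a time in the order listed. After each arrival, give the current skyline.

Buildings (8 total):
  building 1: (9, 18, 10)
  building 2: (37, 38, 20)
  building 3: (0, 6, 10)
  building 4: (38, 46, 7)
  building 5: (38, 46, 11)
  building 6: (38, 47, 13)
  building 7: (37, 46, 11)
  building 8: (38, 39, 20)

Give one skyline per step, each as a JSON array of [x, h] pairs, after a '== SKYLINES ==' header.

== SKYLINES ==
[[9,10],[18,0]]
[[9,10],[18,0],[37,20],[38,0]]
[[0,10],[6,0],[9,10],[18,0],[37,20],[38,0]]
[[0,10],[6,0],[9,10],[18,0],[37,20],[38,7],[46,0]]
[[0,10],[6,0],[9,10],[18,0],[37,20],[38,11],[46,0]]
[[0,10],[6,0],[9,10],[18,0],[37,20],[38,13],[47,0]]
[[0,10],[6,0],[9,10],[18,0],[37,20],[38,13],[47,0]]
[[0,10],[6,0],[9,10],[18,0],[37,20],[39,13],[47,0]]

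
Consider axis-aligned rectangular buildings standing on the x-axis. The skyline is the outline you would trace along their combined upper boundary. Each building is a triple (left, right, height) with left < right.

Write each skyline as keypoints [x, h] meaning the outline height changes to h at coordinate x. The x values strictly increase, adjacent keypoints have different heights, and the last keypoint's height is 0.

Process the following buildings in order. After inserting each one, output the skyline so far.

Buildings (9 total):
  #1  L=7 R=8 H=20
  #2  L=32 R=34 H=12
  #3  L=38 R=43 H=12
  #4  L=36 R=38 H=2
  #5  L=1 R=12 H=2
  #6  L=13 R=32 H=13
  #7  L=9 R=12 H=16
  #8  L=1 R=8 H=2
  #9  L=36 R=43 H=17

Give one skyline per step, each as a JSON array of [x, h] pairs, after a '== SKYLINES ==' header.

== SKYLINES ==
[[7,20],[8,0]]
[[7,20],[8,0],[32,12],[34,0]]
[[7,20],[8,0],[32,12],[34,0],[38,12],[43,0]]
[[7,20],[8,0],[32,12],[34,0],[36,2],[38,12],[43,0]]
[[1,2],[7,20],[8,2],[12,0],[32,12],[34,0],[36,2],[38,12],[43,0]]
[[1,2],[7,20],[8,2],[12,0],[13,13],[32,12],[34,0],[36,2],[38,12],[43,0]]
[[1,2],[7,20],[8,2],[9,16],[12,0],[13,13],[32,12],[34,0],[36,2],[38,12],[43,0]]
[[1,2],[7,20],[8,2],[9,16],[12,0],[13,13],[32,12],[34,0],[36,2],[38,12],[43,0]]
[[1,2],[7,20],[8,2],[9,16],[12,0],[13,13],[32,12],[34,0],[36,17],[43,0]]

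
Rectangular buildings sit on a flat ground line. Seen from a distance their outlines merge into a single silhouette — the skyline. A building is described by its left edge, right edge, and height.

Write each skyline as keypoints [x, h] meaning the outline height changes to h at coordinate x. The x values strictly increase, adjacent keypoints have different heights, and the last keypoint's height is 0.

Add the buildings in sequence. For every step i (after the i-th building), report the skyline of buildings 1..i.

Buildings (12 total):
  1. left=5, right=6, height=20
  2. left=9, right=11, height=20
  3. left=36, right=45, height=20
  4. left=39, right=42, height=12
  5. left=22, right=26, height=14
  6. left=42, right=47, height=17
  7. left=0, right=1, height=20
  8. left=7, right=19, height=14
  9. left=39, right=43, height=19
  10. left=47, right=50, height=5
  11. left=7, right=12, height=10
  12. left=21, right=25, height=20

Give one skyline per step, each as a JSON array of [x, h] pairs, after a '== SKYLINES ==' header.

== SKYLINES ==
[[5,20],[6,0]]
[[5,20],[6,0],[9,20],[11,0]]
[[5,20],[6,0],[9,20],[11,0],[36,20],[45,0]]
[[5,20],[6,0],[9,20],[11,0],[36,20],[45,0]]
[[5,20],[6,0],[9,20],[11,0],[22,14],[26,0],[36,20],[45,0]]
[[5,20],[6,0],[9,20],[11,0],[22,14],[26,0],[36,20],[45,17],[47,0]]
[[0,20],[1,0],[5,20],[6,0],[9,20],[11,0],[22,14],[26,0],[36,20],[45,17],[47,0]]
[[0,20],[1,0],[5,20],[6,0],[7,14],[9,20],[11,14],[19,0],[22,14],[26,0],[36,20],[45,17],[47,0]]
[[0,20],[1,0],[5,20],[6,0],[7,14],[9,20],[11,14],[19,0],[22,14],[26,0],[36,20],[45,17],[47,0]]
[[0,20],[1,0],[5,20],[6,0],[7,14],[9,20],[11,14],[19,0],[22,14],[26,0],[36,20],[45,17],[47,5],[50,0]]
[[0,20],[1,0],[5,20],[6,0],[7,14],[9,20],[11,14],[19,0],[22,14],[26,0],[36,20],[45,17],[47,5],[50,0]]
[[0,20],[1,0],[5,20],[6,0],[7,14],[9,20],[11,14],[19,0],[21,20],[25,14],[26,0],[36,20],[45,17],[47,5],[50,0]]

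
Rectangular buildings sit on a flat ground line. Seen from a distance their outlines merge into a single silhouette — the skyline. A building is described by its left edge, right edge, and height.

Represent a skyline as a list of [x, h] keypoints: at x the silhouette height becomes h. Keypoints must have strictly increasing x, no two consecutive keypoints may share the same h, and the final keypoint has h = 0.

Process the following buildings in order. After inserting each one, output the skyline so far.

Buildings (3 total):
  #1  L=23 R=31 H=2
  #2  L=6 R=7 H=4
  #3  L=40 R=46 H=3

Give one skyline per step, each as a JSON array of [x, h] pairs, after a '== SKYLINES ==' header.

== SKYLINES ==
[[23,2],[31,0]]
[[6,4],[7,0],[23,2],[31,0]]
[[6,4],[7,0],[23,2],[31,0],[40,3],[46,0]]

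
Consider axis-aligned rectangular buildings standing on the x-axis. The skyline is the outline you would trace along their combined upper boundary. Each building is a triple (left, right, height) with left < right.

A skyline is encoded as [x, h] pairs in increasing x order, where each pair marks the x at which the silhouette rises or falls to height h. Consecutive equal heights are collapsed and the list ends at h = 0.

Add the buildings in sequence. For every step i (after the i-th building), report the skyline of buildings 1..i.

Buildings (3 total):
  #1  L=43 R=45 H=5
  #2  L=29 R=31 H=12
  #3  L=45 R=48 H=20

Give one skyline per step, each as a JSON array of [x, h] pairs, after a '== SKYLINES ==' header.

== SKYLINES ==
[[43,5],[45,0]]
[[29,12],[31,0],[43,5],[45,0]]
[[29,12],[31,0],[43,5],[45,20],[48,0]]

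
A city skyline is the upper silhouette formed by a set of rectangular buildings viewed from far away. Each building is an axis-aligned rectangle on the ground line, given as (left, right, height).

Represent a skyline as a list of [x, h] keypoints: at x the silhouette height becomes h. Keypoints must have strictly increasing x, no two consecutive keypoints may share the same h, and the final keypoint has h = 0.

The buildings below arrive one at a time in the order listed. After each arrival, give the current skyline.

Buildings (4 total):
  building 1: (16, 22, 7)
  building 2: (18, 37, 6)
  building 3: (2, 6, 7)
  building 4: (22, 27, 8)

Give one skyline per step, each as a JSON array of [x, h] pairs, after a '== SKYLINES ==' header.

== SKYLINES ==
[[16,7],[22,0]]
[[16,7],[22,6],[37,0]]
[[2,7],[6,0],[16,7],[22,6],[37,0]]
[[2,7],[6,0],[16,7],[22,8],[27,6],[37,0]]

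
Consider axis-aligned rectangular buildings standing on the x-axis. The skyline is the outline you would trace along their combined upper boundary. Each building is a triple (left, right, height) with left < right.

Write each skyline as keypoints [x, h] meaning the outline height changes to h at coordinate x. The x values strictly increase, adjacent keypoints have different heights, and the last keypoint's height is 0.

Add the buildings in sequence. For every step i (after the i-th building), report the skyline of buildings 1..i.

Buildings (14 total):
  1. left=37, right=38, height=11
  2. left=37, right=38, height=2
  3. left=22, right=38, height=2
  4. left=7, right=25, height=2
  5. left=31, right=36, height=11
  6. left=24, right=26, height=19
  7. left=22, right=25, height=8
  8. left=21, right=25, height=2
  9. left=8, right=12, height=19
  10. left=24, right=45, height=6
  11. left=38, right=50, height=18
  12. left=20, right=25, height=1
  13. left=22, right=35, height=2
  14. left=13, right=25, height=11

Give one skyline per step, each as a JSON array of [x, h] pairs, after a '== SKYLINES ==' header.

== SKYLINES ==
[[37,11],[38,0]]
[[37,11],[38,0]]
[[22,2],[37,11],[38,0]]
[[7,2],[37,11],[38,0]]
[[7,2],[31,11],[36,2],[37,11],[38,0]]
[[7,2],[24,19],[26,2],[31,11],[36,2],[37,11],[38,0]]
[[7,2],[22,8],[24,19],[26,2],[31,11],[36,2],[37,11],[38,0]]
[[7,2],[22,8],[24,19],[26,2],[31,11],[36,2],[37,11],[38,0]]
[[7,2],[8,19],[12,2],[22,8],[24,19],[26,2],[31,11],[36,2],[37,11],[38,0]]
[[7,2],[8,19],[12,2],[22,8],[24,19],[26,6],[31,11],[36,6],[37,11],[38,6],[45,0]]
[[7,2],[8,19],[12,2],[22,8],[24,19],[26,6],[31,11],[36,6],[37,11],[38,18],[50,0]]
[[7,2],[8,19],[12,2],[22,8],[24,19],[26,6],[31,11],[36,6],[37,11],[38,18],[50,0]]
[[7,2],[8,19],[12,2],[22,8],[24,19],[26,6],[31,11],[36,6],[37,11],[38,18],[50,0]]
[[7,2],[8,19],[12,2],[13,11],[24,19],[26,6],[31,11],[36,6],[37,11],[38,18],[50,0]]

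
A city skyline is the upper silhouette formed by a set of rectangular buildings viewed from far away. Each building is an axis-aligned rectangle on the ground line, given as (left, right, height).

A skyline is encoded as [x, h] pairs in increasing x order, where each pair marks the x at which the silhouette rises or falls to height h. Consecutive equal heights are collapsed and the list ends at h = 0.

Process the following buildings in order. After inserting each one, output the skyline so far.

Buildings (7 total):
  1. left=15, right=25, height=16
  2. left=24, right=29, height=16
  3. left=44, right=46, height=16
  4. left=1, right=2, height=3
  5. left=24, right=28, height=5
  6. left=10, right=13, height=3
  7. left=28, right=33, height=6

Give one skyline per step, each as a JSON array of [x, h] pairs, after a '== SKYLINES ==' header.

== SKYLINES ==
[[15,16],[25,0]]
[[15,16],[29,0]]
[[15,16],[29,0],[44,16],[46,0]]
[[1,3],[2,0],[15,16],[29,0],[44,16],[46,0]]
[[1,3],[2,0],[15,16],[29,0],[44,16],[46,0]]
[[1,3],[2,0],[10,3],[13,0],[15,16],[29,0],[44,16],[46,0]]
[[1,3],[2,0],[10,3],[13,0],[15,16],[29,6],[33,0],[44,16],[46,0]]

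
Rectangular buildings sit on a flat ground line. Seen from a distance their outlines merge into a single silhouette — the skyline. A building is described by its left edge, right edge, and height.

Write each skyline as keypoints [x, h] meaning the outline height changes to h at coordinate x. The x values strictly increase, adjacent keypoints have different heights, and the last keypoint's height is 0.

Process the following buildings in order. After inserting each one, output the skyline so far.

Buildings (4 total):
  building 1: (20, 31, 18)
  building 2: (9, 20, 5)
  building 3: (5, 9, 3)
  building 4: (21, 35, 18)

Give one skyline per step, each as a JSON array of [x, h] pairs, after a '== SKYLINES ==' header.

== SKYLINES ==
[[20,18],[31,0]]
[[9,5],[20,18],[31,0]]
[[5,3],[9,5],[20,18],[31,0]]
[[5,3],[9,5],[20,18],[35,0]]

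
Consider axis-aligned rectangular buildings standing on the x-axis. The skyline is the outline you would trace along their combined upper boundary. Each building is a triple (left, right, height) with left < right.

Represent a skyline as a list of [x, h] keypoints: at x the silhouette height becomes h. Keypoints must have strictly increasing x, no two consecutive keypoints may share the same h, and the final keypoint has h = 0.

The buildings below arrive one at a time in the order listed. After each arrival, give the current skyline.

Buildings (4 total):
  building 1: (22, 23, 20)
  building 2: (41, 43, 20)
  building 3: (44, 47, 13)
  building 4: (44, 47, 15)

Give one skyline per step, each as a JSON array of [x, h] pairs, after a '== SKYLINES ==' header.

== SKYLINES ==
[[22,20],[23,0]]
[[22,20],[23,0],[41,20],[43,0]]
[[22,20],[23,0],[41,20],[43,0],[44,13],[47,0]]
[[22,20],[23,0],[41,20],[43,0],[44,15],[47,0]]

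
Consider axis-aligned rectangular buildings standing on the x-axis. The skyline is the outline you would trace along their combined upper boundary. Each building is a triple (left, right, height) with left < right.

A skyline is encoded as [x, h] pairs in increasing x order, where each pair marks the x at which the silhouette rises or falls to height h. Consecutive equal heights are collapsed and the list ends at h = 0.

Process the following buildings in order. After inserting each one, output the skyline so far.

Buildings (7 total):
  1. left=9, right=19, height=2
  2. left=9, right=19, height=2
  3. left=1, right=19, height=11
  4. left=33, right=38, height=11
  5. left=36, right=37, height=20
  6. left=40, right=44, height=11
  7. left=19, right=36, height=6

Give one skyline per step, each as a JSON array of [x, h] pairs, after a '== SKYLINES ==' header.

== SKYLINES ==
[[9,2],[19,0]]
[[9,2],[19,0]]
[[1,11],[19,0]]
[[1,11],[19,0],[33,11],[38,0]]
[[1,11],[19,0],[33,11],[36,20],[37,11],[38,0]]
[[1,11],[19,0],[33,11],[36,20],[37,11],[38,0],[40,11],[44,0]]
[[1,11],[19,6],[33,11],[36,20],[37,11],[38,0],[40,11],[44,0]]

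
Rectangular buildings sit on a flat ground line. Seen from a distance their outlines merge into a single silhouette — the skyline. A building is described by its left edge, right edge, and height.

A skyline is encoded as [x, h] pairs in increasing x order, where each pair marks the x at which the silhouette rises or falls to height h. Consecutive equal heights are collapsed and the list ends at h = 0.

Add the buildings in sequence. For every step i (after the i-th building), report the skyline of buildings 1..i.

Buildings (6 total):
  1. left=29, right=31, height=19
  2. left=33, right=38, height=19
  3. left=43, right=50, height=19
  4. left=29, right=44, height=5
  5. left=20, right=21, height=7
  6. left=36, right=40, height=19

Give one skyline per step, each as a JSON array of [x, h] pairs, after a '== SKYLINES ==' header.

== SKYLINES ==
[[29,19],[31,0]]
[[29,19],[31,0],[33,19],[38,0]]
[[29,19],[31,0],[33,19],[38,0],[43,19],[50,0]]
[[29,19],[31,5],[33,19],[38,5],[43,19],[50,0]]
[[20,7],[21,0],[29,19],[31,5],[33,19],[38,5],[43,19],[50,0]]
[[20,7],[21,0],[29,19],[31,5],[33,19],[40,5],[43,19],[50,0]]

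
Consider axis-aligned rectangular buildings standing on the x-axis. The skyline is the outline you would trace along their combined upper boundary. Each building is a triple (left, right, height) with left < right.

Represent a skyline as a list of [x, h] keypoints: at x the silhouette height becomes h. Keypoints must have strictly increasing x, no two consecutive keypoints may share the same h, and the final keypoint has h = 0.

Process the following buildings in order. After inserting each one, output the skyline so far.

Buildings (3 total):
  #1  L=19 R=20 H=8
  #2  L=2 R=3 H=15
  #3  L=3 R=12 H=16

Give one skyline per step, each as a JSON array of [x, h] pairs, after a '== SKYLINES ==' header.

== SKYLINES ==
[[19,8],[20,0]]
[[2,15],[3,0],[19,8],[20,0]]
[[2,15],[3,16],[12,0],[19,8],[20,0]]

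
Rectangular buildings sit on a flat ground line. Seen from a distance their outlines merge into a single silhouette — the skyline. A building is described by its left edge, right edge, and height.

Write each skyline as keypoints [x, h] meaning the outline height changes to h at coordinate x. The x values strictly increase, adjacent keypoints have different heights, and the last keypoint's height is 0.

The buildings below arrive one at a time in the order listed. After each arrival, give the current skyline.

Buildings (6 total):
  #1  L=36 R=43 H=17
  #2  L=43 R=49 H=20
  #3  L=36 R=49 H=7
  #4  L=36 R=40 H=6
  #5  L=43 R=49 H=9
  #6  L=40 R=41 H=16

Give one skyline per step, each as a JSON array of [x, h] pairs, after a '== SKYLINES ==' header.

== SKYLINES ==
[[36,17],[43,0]]
[[36,17],[43,20],[49,0]]
[[36,17],[43,20],[49,0]]
[[36,17],[43,20],[49,0]]
[[36,17],[43,20],[49,0]]
[[36,17],[43,20],[49,0]]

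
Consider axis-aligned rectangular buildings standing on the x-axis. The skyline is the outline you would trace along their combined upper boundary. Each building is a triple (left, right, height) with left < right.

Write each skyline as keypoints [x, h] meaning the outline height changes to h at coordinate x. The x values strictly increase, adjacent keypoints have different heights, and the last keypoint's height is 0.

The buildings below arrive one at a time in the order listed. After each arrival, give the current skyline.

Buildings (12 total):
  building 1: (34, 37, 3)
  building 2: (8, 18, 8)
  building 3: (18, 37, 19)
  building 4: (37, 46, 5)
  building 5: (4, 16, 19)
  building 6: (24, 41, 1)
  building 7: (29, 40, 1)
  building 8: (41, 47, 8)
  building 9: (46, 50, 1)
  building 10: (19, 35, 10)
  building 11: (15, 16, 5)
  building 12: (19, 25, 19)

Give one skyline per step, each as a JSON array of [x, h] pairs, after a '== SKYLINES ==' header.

== SKYLINES ==
[[34,3],[37,0]]
[[8,8],[18,0],[34,3],[37,0]]
[[8,8],[18,19],[37,0]]
[[8,8],[18,19],[37,5],[46,0]]
[[4,19],[16,8],[18,19],[37,5],[46,0]]
[[4,19],[16,8],[18,19],[37,5],[46,0]]
[[4,19],[16,8],[18,19],[37,5],[46,0]]
[[4,19],[16,8],[18,19],[37,5],[41,8],[47,0]]
[[4,19],[16,8],[18,19],[37,5],[41,8],[47,1],[50,0]]
[[4,19],[16,8],[18,19],[37,5],[41,8],[47,1],[50,0]]
[[4,19],[16,8],[18,19],[37,5],[41,8],[47,1],[50,0]]
[[4,19],[16,8],[18,19],[37,5],[41,8],[47,1],[50,0]]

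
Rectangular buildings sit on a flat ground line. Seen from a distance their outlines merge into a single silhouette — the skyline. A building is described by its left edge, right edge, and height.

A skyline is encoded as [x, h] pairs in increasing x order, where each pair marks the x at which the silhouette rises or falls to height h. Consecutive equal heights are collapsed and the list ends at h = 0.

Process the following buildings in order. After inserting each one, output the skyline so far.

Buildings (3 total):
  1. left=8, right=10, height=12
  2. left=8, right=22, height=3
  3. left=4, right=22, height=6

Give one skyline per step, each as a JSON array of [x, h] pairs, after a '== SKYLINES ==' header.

== SKYLINES ==
[[8,12],[10,0]]
[[8,12],[10,3],[22,0]]
[[4,6],[8,12],[10,6],[22,0]]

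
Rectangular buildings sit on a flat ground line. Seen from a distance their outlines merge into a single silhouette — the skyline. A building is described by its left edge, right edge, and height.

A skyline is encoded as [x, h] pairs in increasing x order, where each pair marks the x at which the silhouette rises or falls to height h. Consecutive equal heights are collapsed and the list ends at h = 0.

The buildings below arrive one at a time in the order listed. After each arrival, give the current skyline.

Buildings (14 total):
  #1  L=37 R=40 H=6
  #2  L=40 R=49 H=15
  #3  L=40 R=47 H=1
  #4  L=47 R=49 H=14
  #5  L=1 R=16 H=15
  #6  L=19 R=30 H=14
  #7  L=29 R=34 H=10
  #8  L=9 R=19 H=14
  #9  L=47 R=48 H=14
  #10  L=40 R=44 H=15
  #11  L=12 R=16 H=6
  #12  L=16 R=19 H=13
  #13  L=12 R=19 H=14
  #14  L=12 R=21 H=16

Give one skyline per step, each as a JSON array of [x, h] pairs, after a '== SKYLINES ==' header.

== SKYLINES ==
[[37,6],[40,0]]
[[37,6],[40,15],[49,0]]
[[37,6],[40,15],[49,0]]
[[37,6],[40,15],[49,0]]
[[1,15],[16,0],[37,6],[40,15],[49,0]]
[[1,15],[16,0],[19,14],[30,0],[37,6],[40,15],[49,0]]
[[1,15],[16,0],[19,14],[30,10],[34,0],[37,6],[40,15],[49,0]]
[[1,15],[16,14],[30,10],[34,0],[37,6],[40,15],[49,0]]
[[1,15],[16,14],[30,10],[34,0],[37,6],[40,15],[49,0]]
[[1,15],[16,14],[30,10],[34,0],[37,6],[40,15],[49,0]]
[[1,15],[16,14],[30,10],[34,0],[37,6],[40,15],[49,0]]
[[1,15],[16,14],[30,10],[34,0],[37,6],[40,15],[49,0]]
[[1,15],[16,14],[30,10],[34,0],[37,6],[40,15],[49,0]]
[[1,15],[12,16],[21,14],[30,10],[34,0],[37,6],[40,15],[49,0]]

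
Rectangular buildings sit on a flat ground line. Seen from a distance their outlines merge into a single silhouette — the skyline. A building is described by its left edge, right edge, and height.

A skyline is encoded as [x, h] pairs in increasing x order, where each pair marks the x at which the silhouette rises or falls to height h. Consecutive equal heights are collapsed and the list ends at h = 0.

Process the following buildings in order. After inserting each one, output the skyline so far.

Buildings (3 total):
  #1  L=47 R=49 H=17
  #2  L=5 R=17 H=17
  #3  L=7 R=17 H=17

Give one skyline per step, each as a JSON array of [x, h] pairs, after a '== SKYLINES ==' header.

== SKYLINES ==
[[47,17],[49,0]]
[[5,17],[17,0],[47,17],[49,0]]
[[5,17],[17,0],[47,17],[49,0]]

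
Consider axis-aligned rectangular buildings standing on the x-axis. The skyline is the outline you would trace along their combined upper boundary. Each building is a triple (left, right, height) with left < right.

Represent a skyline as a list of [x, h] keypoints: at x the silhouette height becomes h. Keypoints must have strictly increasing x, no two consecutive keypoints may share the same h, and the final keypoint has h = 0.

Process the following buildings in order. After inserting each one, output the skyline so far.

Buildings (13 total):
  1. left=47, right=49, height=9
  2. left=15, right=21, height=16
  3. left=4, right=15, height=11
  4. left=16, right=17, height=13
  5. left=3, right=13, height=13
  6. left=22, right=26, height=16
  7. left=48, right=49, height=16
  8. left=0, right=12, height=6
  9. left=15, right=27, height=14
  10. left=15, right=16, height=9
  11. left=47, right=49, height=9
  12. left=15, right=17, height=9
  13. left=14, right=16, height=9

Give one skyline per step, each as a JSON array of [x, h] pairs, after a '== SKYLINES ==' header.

== SKYLINES ==
[[47,9],[49,0]]
[[15,16],[21,0],[47,9],[49,0]]
[[4,11],[15,16],[21,0],[47,9],[49,0]]
[[4,11],[15,16],[21,0],[47,9],[49,0]]
[[3,13],[13,11],[15,16],[21,0],[47,9],[49,0]]
[[3,13],[13,11],[15,16],[21,0],[22,16],[26,0],[47,9],[49,0]]
[[3,13],[13,11],[15,16],[21,0],[22,16],[26,0],[47,9],[48,16],[49,0]]
[[0,6],[3,13],[13,11],[15,16],[21,0],[22,16],[26,0],[47,9],[48,16],[49,0]]
[[0,6],[3,13],[13,11],[15,16],[21,14],[22,16],[26,14],[27,0],[47,9],[48,16],[49,0]]
[[0,6],[3,13],[13,11],[15,16],[21,14],[22,16],[26,14],[27,0],[47,9],[48,16],[49,0]]
[[0,6],[3,13],[13,11],[15,16],[21,14],[22,16],[26,14],[27,0],[47,9],[48,16],[49,0]]
[[0,6],[3,13],[13,11],[15,16],[21,14],[22,16],[26,14],[27,0],[47,9],[48,16],[49,0]]
[[0,6],[3,13],[13,11],[15,16],[21,14],[22,16],[26,14],[27,0],[47,9],[48,16],[49,0]]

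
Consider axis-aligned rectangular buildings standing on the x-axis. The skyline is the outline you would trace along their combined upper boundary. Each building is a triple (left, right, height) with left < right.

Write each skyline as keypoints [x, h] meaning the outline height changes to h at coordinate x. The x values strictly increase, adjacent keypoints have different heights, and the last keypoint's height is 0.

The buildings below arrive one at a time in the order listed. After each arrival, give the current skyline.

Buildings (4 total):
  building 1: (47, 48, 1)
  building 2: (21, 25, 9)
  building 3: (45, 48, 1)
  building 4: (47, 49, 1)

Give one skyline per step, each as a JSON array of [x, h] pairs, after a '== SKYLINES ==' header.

== SKYLINES ==
[[47,1],[48,0]]
[[21,9],[25,0],[47,1],[48,0]]
[[21,9],[25,0],[45,1],[48,0]]
[[21,9],[25,0],[45,1],[49,0]]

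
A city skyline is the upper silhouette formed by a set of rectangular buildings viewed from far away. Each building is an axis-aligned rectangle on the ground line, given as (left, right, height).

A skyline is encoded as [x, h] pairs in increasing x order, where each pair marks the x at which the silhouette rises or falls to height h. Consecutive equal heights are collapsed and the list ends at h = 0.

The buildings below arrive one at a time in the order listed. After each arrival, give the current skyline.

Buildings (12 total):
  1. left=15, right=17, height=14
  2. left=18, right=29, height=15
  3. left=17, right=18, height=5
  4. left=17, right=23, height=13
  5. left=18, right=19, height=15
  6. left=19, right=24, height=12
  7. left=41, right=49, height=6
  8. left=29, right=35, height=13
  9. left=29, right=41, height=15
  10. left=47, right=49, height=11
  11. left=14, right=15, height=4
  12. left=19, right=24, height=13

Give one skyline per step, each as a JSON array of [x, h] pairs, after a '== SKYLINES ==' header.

== SKYLINES ==
[[15,14],[17,0]]
[[15,14],[17,0],[18,15],[29,0]]
[[15,14],[17,5],[18,15],[29,0]]
[[15,14],[17,13],[18,15],[29,0]]
[[15,14],[17,13],[18,15],[29,0]]
[[15,14],[17,13],[18,15],[29,0]]
[[15,14],[17,13],[18,15],[29,0],[41,6],[49,0]]
[[15,14],[17,13],[18,15],[29,13],[35,0],[41,6],[49,0]]
[[15,14],[17,13],[18,15],[41,6],[49,0]]
[[15,14],[17,13],[18,15],[41,6],[47,11],[49,0]]
[[14,4],[15,14],[17,13],[18,15],[41,6],[47,11],[49,0]]
[[14,4],[15,14],[17,13],[18,15],[41,6],[47,11],[49,0]]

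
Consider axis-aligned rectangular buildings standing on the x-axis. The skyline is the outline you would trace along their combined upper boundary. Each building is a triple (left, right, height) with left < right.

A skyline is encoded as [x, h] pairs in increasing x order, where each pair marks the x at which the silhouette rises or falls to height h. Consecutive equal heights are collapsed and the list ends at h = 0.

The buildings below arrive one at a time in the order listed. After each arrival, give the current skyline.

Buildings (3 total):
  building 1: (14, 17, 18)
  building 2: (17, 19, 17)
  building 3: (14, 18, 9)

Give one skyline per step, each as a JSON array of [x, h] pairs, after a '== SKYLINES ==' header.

== SKYLINES ==
[[14,18],[17,0]]
[[14,18],[17,17],[19,0]]
[[14,18],[17,17],[19,0]]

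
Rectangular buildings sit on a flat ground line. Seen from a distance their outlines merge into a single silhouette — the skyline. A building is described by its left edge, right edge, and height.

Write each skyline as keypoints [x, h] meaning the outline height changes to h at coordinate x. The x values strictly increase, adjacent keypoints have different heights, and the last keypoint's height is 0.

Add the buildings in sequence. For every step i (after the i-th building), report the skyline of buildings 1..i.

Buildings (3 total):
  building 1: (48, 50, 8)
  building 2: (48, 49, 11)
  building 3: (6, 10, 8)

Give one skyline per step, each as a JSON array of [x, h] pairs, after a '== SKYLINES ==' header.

== SKYLINES ==
[[48,8],[50,0]]
[[48,11],[49,8],[50,0]]
[[6,8],[10,0],[48,11],[49,8],[50,0]]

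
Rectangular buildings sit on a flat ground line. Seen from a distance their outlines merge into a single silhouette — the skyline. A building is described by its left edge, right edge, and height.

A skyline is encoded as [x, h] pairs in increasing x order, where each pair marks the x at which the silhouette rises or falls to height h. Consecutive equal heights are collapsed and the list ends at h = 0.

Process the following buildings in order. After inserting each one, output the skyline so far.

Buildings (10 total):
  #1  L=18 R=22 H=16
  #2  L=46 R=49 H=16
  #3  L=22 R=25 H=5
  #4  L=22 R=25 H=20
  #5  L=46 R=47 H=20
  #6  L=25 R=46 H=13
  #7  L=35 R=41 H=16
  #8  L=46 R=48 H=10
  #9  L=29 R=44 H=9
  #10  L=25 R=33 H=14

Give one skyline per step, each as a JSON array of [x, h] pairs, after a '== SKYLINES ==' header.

== SKYLINES ==
[[18,16],[22,0]]
[[18,16],[22,0],[46,16],[49,0]]
[[18,16],[22,5],[25,0],[46,16],[49,0]]
[[18,16],[22,20],[25,0],[46,16],[49,0]]
[[18,16],[22,20],[25,0],[46,20],[47,16],[49,0]]
[[18,16],[22,20],[25,13],[46,20],[47,16],[49,0]]
[[18,16],[22,20],[25,13],[35,16],[41,13],[46,20],[47,16],[49,0]]
[[18,16],[22,20],[25,13],[35,16],[41,13],[46,20],[47,16],[49,0]]
[[18,16],[22,20],[25,13],[35,16],[41,13],[46,20],[47,16],[49,0]]
[[18,16],[22,20],[25,14],[33,13],[35,16],[41,13],[46,20],[47,16],[49,0]]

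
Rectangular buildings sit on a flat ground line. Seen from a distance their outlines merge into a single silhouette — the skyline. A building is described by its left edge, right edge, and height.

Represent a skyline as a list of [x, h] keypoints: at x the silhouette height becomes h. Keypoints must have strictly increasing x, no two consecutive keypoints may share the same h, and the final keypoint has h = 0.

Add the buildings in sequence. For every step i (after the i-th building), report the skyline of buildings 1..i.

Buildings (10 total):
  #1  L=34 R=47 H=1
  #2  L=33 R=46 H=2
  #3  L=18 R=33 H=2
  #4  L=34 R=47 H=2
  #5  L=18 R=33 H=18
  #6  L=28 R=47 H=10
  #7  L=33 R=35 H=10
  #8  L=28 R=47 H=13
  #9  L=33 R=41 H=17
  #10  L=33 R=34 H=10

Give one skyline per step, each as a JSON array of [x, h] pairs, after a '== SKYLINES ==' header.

== SKYLINES ==
[[34,1],[47,0]]
[[33,2],[46,1],[47,0]]
[[18,2],[46,1],[47,0]]
[[18,2],[47,0]]
[[18,18],[33,2],[47,0]]
[[18,18],[33,10],[47,0]]
[[18,18],[33,10],[47,0]]
[[18,18],[33,13],[47,0]]
[[18,18],[33,17],[41,13],[47,0]]
[[18,18],[33,17],[41,13],[47,0]]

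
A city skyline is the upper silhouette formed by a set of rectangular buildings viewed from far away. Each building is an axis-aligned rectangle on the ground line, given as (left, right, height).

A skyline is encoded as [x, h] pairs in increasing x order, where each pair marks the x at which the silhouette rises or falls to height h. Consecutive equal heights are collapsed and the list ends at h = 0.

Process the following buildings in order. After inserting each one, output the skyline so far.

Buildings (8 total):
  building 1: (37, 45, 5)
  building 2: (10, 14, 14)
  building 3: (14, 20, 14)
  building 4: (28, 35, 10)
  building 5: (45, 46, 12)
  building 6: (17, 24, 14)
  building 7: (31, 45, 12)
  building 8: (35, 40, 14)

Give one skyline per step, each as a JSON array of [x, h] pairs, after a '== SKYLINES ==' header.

== SKYLINES ==
[[37,5],[45,0]]
[[10,14],[14,0],[37,5],[45,0]]
[[10,14],[20,0],[37,5],[45,0]]
[[10,14],[20,0],[28,10],[35,0],[37,5],[45,0]]
[[10,14],[20,0],[28,10],[35,0],[37,5],[45,12],[46,0]]
[[10,14],[24,0],[28,10],[35,0],[37,5],[45,12],[46,0]]
[[10,14],[24,0],[28,10],[31,12],[46,0]]
[[10,14],[24,0],[28,10],[31,12],[35,14],[40,12],[46,0]]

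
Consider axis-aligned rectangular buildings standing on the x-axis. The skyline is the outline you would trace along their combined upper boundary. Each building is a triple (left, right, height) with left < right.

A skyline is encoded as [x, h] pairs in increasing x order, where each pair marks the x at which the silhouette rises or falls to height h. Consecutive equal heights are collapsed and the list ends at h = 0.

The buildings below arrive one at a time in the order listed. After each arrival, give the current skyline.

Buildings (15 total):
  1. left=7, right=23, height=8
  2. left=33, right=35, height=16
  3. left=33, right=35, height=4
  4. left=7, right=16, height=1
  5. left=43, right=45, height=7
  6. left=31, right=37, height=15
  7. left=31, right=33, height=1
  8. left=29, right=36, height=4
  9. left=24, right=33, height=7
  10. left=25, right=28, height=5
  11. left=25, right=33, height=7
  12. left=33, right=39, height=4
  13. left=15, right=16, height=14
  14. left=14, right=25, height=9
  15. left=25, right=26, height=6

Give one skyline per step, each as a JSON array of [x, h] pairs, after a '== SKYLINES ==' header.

== SKYLINES ==
[[7,8],[23,0]]
[[7,8],[23,0],[33,16],[35,0]]
[[7,8],[23,0],[33,16],[35,0]]
[[7,8],[23,0],[33,16],[35,0]]
[[7,8],[23,0],[33,16],[35,0],[43,7],[45,0]]
[[7,8],[23,0],[31,15],[33,16],[35,15],[37,0],[43,7],[45,0]]
[[7,8],[23,0],[31,15],[33,16],[35,15],[37,0],[43,7],[45,0]]
[[7,8],[23,0],[29,4],[31,15],[33,16],[35,15],[37,0],[43,7],[45,0]]
[[7,8],[23,0],[24,7],[31,15],[33,16],[35,15],[37,0],[43,7],[45,0]]
[[7,8],[23,0],[24,7],[31,15],[33,16],[35,15],[37,0],[43,7],[45,0]]
[[7,8],[23,0],[24,7],[31,15],[33,16],[35,15],[37,0],[43,7],[45,0]]
[[7,8],[23,0],[24,7],[31,15],[33,16],[35,15],[37,4],[39,0],[43,7],[45,0]]
[[7,8],[15,14],[16,8],[23,0],[24,7],[31,15],[33,16],[35,15],[37,4],[39,0],[43,7],[45,0]]
[[7,8],[14,9],[15,14],[16,9],[25,7],[31,15],[33,16],[35,15],[37,4],[39,0],[43,7],[45,0]]
[[7,8],[14,9],[15,14],[16,9],[25,7],[31,15],[33,16],[35,15],[37,4],[39,0],[43,7],[45,0]]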